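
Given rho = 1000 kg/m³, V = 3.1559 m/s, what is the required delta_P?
Formula: V = \sqrt{\frac{2 \Delta P}{\rho}}
Substituting knowns: 3.1559 = √(2·(delta_P·1000)/1000)
Solving for delta_P: delta_P = 3.1559²·1000/2/1000 = 4.98 kPa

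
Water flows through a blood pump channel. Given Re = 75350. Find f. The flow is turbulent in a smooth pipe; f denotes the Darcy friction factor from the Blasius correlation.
Formula: f = \frac{0.316}{Re^{0.25}}
f = 0.316/75350^0.25 = 0.01907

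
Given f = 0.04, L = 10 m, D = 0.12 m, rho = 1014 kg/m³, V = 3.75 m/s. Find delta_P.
Formula: \Delta P = f \frac{L}{D} \frac{\rho V^2}{2}
delta_P = 0.04·(10/0.12)·0.5·1014·3.75²/1000 = 23.77 kPa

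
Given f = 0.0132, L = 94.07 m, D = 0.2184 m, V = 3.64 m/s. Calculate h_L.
Formula: h_L = f \frac{L}{D} \frac{V^2}{2g}
h_L = 0.0132·(94.07/0.2184)·3.64²/(2·9.81) = 3.84 m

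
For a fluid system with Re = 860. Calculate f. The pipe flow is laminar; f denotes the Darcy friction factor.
Formula: f = \frac{64}{Re}
f = 64/860 = 0.07442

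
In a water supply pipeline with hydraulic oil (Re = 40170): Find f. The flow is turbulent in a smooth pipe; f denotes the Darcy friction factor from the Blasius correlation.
Formula: f = \frac{0.316}{Re^{0.25}}
f = 0.316/40170^0.25 = 0.02232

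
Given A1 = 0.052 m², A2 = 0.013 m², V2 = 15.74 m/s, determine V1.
Formula: V_2 = \frac{A_1 V_1}{A_2}
Substituting knowns: 15.74 = 0.052·V1/0.013
Solving for V1: V1 = 15.74·0.013/0.052 = 3.935 m/s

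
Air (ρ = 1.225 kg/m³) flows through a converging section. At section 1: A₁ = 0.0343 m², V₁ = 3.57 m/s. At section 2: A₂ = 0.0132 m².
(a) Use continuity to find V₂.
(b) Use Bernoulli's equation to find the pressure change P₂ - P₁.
(a) Continuity: A₁V₁=A₂V₂ -> V₂=A₁V₁/A₂=0.0343*3.57/0.0132=9.28 m/s
(b) Bernoulli: P₂-P₁=0.5*rho*(V₁^2-V₂^2)/1000=0.5*1.225*(3.57^2-9.28^2)/1000=-0.04494 kPa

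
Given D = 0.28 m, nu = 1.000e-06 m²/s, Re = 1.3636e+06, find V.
Formula: Re = \frac{V D}{\nu}
Substituting knowns: 1.3636e+06 = V·0.28/1.000e-06
Solving for V: V = 1.3636e+06·1.000e-06/0.28 = 4.87 m/s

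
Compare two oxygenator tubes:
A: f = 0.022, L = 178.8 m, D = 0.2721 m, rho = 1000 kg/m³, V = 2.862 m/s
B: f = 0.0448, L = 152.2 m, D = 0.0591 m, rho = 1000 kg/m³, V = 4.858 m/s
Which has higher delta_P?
delta_P(A) = 59.21 kPa, delta_P(B) = 1361 kPa. Answer: B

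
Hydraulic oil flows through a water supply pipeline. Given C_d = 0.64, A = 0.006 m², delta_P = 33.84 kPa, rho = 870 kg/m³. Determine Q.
Formula: Q = C_d A \sqrt{\frac{2 \Delta P}{\rho}}
Q = 0.64·0.006·√(2·(33.84·1000)/870)·1000 = 33.87 L/s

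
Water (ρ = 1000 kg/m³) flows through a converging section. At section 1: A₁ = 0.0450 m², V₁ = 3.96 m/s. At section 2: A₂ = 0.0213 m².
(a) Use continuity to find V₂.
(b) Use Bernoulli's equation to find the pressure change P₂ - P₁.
(a) Continuity: A₁V₁=A₂V₂ -> V₂=A₁V₁/A₂=0.0450*3.96/0.0213=8.37 m/s
(b) Bernoulli: P₂-P₁=0.5*rho*(V₁^2-V₂^2)/1000=0.5*1000*(3.96^2-8.37^2)/1000=-27.19 kPa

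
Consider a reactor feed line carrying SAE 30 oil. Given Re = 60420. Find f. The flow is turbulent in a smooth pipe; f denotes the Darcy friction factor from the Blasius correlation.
Formula: f = \frac{0.316}{Re^{0.25}}
f = 0.316/60420^0.25 = 0.02016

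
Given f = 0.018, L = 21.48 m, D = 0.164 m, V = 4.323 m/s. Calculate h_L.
Formula: h_L = f \frac{L}{D} \frac{V^2}{2g}
h_L = 0.018·(21.48/0.164)·4.323²/(2·9.81) = 2.246 m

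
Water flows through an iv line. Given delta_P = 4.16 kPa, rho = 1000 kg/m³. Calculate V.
Formula: V = \sqrt{\frac{2 \Delta P}{\rho}}
V = √(2·(4.16·1000)/1000) = 2.884 m/s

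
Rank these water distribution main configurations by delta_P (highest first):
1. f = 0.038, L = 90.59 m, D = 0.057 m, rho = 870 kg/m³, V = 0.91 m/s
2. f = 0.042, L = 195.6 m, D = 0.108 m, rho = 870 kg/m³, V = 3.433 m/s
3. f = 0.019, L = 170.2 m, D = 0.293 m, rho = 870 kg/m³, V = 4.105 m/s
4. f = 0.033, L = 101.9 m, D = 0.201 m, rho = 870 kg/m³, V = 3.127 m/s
Case 1: delta_P = 21.76 kPa
Case 2: delta_P = 390 kPa
Case 3: delta_P = 80.9 kPa
Case 4: delta_P = 71.16 kPa
Ranking (highest first): 2, 3, 4, 1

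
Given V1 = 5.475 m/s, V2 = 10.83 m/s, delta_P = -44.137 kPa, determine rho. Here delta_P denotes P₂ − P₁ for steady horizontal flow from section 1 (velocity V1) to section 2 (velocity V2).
Formula: \Delta P = \frac{1}{2} \rho (V_1^2 - V_2^2)
Substituting knowns: -44.137 = 0.5·rho·(5.475² − 10.83²)/1000
Solving for rho: rho = 2·(-44.137·1000)/(5.475² − 10.83²) = 1011 kg/m³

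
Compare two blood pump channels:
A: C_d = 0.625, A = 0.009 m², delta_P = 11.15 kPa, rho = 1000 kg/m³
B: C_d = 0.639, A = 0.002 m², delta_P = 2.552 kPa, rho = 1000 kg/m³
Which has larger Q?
Q(A) = 26.56 L/s, Q(B) = 2.887 L/s. Answer: A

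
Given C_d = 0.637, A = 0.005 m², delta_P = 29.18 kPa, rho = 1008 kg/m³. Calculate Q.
Formula: Q = C_d A \sqrt{\frac{2 \Delta P}{\rho}}
Q = 0.637·0.005·√(2·(29.18·1000)/1008)·1000 = 24.23 L/s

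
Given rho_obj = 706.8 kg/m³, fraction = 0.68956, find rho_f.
Formula: f_{sub} = \frac{\rho_{obj}}{\rho_f}
Substituting knowns: 0.68956 = 706.8/rho_f
Solving for rho_f: rho_f = 706.8/0.68956 = 1025 kg/m³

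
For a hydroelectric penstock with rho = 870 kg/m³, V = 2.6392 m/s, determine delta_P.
Formula: V = \sqrt{\frac{2 \Delta P}{\rho}}
Substituting knowns: 2.6392 = √(2·(delta_P·1000)/870)
Solving for delta_P: delta_P = 2.6392²·870/2/1000 = 3.03 kPa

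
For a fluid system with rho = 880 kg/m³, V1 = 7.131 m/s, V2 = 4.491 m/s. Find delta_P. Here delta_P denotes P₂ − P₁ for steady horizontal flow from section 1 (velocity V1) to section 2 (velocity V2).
Formula: \Delta P = \frac{1}{2} \rho (V_1^2 - V_2^2)
delta_P = 0.5·880·(7.131² − 4.491²)/1000 = 13.5 kPa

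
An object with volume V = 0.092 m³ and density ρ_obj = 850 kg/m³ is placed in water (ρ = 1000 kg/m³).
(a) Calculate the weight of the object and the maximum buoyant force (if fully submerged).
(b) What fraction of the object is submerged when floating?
(a) W=rho_obj*g*V=850*9.81*0.092=767.1 N; F_B(max)=rho*g*V=1000*9.81*0.092=902.5 N
(b) Floating fraction=rho_obj/rho=850/1000=0.850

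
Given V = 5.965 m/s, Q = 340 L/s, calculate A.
Formula: Q = A V
Substituting knowns: 340 = A·5.965·1000
Solving for A: A = (340/1000)/5.965 = 0.057 m²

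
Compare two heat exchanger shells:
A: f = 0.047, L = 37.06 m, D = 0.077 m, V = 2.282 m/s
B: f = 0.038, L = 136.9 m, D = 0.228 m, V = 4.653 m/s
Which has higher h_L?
h_L(A) = 6.004 m, h_L(B) = 25.18 m. Answer: B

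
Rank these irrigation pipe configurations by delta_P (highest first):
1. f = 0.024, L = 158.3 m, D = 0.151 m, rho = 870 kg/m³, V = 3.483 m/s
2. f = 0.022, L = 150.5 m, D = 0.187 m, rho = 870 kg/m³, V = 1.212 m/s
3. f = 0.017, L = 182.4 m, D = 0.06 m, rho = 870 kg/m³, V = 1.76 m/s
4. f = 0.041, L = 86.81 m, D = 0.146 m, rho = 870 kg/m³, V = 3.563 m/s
Case 1: delta_P = 132.8 kPa
Case 2: delta_P = 11.31 kPa
Case 3: delta_P = 69.64 kPa
Case 4: delta_P = 134.6 kPa
Ranking (highest first): 4, 1, 3, 2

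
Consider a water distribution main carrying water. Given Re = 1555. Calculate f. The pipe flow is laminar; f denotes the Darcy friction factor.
Formula: f = \frac{64}{Re}
f = 64/1555 = 0.04116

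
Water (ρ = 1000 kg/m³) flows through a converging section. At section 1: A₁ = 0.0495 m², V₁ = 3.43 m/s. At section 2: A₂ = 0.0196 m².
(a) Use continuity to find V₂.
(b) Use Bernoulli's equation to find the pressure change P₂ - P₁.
(a) Continuity: A₁V₁=A₂V₂ -> V₂=A₁V₁/A₂=0.0495*3.43/0.0196=8.66 m/s
(b) Bernoulli: P₂-P₁=0.5*rho*(V₁^2-V₂^2)/1000=0.5*1000*(3.43^2-8.66^2)/1000=-31.62 kPa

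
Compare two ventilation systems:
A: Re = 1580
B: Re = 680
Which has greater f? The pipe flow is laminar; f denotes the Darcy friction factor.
f(A) = 0.04051, f(B) = 0.09412. Answer: B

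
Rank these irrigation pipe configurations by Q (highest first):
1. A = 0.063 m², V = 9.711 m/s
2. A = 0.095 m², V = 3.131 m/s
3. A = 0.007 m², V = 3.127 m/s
Case 1: Q = 611.8 L/s
Case 2: Q = 297.4 L/s
Case 3: Q = 21.89 L/s
Ranking (highest first): 1, 2, 3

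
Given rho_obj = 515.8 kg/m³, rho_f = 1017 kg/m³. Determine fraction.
Formula: f_{sub} = \frac{\rho_{obj}}{\rho_f}
fraction = 515.8/1017 = 0.5072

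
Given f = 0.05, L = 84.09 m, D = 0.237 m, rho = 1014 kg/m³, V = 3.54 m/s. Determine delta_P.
Formula: \Delta P = f \frac{L}{D} \frac{\rho V^2}{2}
delta_P = 0.05·(84.09/0.237)·0.5·1014·3.54²/1000 = 112.7 kPa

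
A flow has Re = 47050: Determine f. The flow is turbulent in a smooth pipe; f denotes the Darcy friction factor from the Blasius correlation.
Formula: f = \frac{0.316}{Re^{0.25}}
f = 0.316/47050^0.25 = 0.02146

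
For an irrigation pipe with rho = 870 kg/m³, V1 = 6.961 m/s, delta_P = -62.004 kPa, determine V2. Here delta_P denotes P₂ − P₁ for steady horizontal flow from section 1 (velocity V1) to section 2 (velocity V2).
Formula: \Delta P = \frac{1}{2} \rho (V_1^2 - V_2^2)
Substituting knowns: -62.004 = 0.5·870·(6.961² − V2²)/1000
Solving for V2: V2 = √(6.961² − 2·(-62.004·1000)/870) = 13.82 m/s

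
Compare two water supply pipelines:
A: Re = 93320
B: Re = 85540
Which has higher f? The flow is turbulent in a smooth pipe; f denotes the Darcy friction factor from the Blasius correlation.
f(A) = 0.01808, f(B) = 0.01848. Answer: B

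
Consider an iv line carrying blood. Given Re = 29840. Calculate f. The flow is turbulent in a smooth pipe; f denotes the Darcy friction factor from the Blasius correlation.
Formula: f = \frac{0.316}{Re^{0.25}}
f = 0.316/29840^0.25 = 0.02404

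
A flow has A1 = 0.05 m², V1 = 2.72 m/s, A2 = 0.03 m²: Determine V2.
Formula: V_2 = \frac{A_1 V_1}{A_2}
V2 = 0.05·2.72/0.03 = 4.533 m/s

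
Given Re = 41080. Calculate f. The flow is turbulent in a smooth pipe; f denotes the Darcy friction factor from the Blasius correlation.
Formula: f = \frac{0.316}{Re^{0.25}}
f = 0.316/41080^0.25 = 0.0222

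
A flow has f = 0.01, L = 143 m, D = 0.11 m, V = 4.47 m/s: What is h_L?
Formula: h_L = f \frac{L}{D} \frac{V^2}{2g}
h_L = 0.01·(143/0.11)·4.47²/(2·9.81) = 13.24 m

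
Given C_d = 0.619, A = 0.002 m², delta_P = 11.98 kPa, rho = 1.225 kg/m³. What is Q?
Formula: Q = C_d A \sqrt{\frac{2 \Delta P}{\rho}}
Q = 0.619·0.002·√(2·(11.98·1000)/1.225)·1000 = 173.1 L/s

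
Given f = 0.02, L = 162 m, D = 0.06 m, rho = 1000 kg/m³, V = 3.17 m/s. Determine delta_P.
Formula: \Delta P = f \frac{L}{D} \frac{\rho V^2}{2}
delta_P = 0.02·(162/0.06)·0.5·1000·3.17²/1000 = 271.3 kPa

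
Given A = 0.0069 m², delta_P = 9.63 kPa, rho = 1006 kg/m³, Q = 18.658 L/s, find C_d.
Formula: Q = C_d A \sqrt{\frac{2 \Delta P}{\rho}}
Substituting knowns: 18.658 = C_d·0.0069·√(2·(9.63·1000)/1006)·1000
Solving for C_d: C_d = (18.658/1000)/(0.0069·√(2·(9.63·1000)/1006)) = 0.618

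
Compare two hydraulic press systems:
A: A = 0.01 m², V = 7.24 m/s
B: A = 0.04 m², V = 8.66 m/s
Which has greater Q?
Q(A) = 72.4 L/s, Q(B) = 346.4 L/s. Answer: B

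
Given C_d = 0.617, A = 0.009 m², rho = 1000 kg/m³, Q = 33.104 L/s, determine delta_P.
Formula: Q = C_d A \sqrt{\frac{2 \Delta P}{\rho}}
Substituting knowns: 33.104 = 0.617·0.009·√(2·(delta_P·1000)/1000)·1000
Solving for delta_P: delta_P = ((33.104/1000)/(0.617·0.009))²·1000/2/1000 = 17.77 kPa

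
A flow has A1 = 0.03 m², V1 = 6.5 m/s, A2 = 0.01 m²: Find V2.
Formula: V_2 = \frac{A_1 V_1}{A_2}
V2 = 0.03·6.5/0.01 = 19.5 m/s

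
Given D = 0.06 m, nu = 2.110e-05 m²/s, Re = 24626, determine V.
Formula: Re = \frac{V D}{\nu}
Substituting knowns: 24626 = V·0.06/2.110e-05
Solving for V: V = 24626·2.110e-05/0.06 = 8.66 m/s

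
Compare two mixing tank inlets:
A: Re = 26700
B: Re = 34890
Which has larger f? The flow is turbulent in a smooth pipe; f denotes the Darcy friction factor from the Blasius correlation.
f(A) = 0.02472, f(B) = 0.02312. Answer: A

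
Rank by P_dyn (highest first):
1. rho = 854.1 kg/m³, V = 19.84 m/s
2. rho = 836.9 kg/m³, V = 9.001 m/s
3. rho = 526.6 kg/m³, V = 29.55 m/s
Case 1: P_dyn = 168.1 kPa
Case 2: P_dyn = 33.9 kPa
Case 3: P_dyn = 229.9 kPa
Ranking (highest first): 3, 1, 2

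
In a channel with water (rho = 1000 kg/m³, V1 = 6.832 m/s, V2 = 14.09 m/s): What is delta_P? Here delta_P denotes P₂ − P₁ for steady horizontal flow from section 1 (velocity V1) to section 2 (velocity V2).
Formula: \Delta P = \frac{1}{2} \rho (V_1^2 - V_2^2)
delta_P = 0.5·1000·(6.832² − 14.09²)/1000 = -75.93 kPa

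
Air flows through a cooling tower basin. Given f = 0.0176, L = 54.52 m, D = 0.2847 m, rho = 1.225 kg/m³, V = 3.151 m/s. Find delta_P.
Formula: \Delta P = f \frac{L}{D} \frac{\rho V^2}{2}
delta_P = 0.0176·(54.52/0.2847)·0.5·1.225·3.151²/1000 = 0.0205 kPa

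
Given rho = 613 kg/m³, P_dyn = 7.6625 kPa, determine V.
Formula: P_{dyn} = \frac{1}{2} \rho V^2
Substituting knowns: 7.6625 = 0.5·613·V²/1000
Solving for V: V = √(2·(7.6625·1000)/613) = 5 m/s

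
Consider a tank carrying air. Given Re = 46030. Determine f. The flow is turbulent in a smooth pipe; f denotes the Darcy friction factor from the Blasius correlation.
Formula: f = \frac{0.316}{Re^{0.25}}
f = 0.316/46030^0.25 = 0.02157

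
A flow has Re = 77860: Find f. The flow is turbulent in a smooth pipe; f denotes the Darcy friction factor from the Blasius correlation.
Formula: f = \frac{0.316}{Re^{0.25}}
f = 0.316/77860^0.25 = 0.01892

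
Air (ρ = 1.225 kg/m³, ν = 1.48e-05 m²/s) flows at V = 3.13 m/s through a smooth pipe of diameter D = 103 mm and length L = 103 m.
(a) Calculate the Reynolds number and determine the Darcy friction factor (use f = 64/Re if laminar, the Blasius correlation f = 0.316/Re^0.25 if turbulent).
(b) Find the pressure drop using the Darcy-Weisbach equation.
(a) Re = V·D/ν = 3.13·0.103/1.48e-05 = 21783 → turbulent (Re > 4000); f = 0.316/Re^0.25 = 0.316/21783^0.25 = 0.026011
(b) Darcy-Weisbach: ΔP = f·(L/D)·½ρV²/1000 = 0.026011·(103/0.103)·½·1.225·3.13²/1000 = 0.1561 kPa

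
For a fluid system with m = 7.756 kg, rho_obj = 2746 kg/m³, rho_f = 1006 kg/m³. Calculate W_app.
Formula: W_{app} = mg\left(1 - \frac{\rho_f}{\rho_{obj}}\right)
W_app = 7.756·9.81·(1 − 1006/2746) = 48.21 N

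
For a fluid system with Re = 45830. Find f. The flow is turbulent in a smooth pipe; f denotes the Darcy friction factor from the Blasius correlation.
Formula: f = \frac{0.316}{Re^{0.25}}
f = 0.316/45830^0.25 = 0.0216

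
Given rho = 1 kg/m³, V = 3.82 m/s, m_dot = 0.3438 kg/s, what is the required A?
Formula: \dot{m} = \rho A V
Substituting knowns: 0.3438 = 1·A·3.82
Solving for A: A = 0.3438/(1·3.82) = 0.09 m²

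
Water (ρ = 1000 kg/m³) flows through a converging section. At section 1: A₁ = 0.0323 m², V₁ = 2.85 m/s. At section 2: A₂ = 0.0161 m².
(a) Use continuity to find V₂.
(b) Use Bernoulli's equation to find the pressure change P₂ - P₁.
(a) Continuity: A₁V₁=A₂V₂ -> V₂=A₁V₁/A₂=0.0323*2.85/0.0161=5.72 m/s
(b) Bernoulli: P₂-P₁=0.5*rho*(V₁^2-V₂^2)/1000=0.5*1000*(2.85^2-5.72^2)/1000=-12.3 kPa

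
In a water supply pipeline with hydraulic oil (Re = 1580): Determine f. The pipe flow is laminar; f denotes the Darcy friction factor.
Formula: f = \frac{64}{Re}
f = 64/1580 = 0.04051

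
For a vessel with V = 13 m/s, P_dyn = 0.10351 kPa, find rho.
Formula: P_{dyn} = \frac{1}{2} \rho V^2
Substituting knowns: 0.10351 = 0.5·rho·13²/1000
Solving for rho: rho = 2·(0.10351·1000)/13² = 1.225 kg/m³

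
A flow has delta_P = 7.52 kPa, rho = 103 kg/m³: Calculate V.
Formula: V = \sqrt{\frac{2 \Delta P}{\rho}}
V = √(2·(7.52·1000)/103) = 12.08 m/s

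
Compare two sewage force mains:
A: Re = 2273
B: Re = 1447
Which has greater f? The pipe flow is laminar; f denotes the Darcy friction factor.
f(A) = 0.02816, f(B) = 0.04423. Answer: B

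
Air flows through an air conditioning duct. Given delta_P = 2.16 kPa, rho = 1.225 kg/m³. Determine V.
Formula: V = \sqrt{\frac{2 \Delta P}{\rho}}
V = √(2·(2.16·1000)/1.225) = 59.38 m/s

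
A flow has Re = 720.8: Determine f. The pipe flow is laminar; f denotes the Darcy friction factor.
Formula: f = \frac{64}{Re}
f = 64/720.8 = 0.08879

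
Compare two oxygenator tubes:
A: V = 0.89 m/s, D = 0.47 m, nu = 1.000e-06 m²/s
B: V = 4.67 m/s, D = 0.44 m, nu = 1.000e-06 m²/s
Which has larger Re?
Re(A) = 418300, Re(B) = 2.055e+06. Answer: B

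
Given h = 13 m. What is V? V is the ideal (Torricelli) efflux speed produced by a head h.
Formula: V = \sqrt{2 g h}
V = √(2·9.81·13) = 15.97 m/s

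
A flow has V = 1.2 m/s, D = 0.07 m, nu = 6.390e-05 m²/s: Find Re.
Formula: Re = \frac{V D}{\nu}
Re = 1.2·0.07/6.390e-05 = 1315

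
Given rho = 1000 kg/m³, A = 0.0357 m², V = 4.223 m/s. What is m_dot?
Formula: \dot{m} = \rho A V
m_dot = 1000·0.0357·4.223 = 150.8 kg/s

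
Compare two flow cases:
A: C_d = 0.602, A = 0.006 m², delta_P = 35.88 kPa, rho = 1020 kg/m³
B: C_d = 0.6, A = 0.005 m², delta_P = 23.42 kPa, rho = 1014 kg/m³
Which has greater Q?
Q(A) = 30.3 L/s, Q(B) = 20.39 L/s. Answer: A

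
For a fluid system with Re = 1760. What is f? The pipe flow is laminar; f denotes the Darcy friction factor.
Formula: f = \frac{64}{Re}
f = 64/1760 = 0.03636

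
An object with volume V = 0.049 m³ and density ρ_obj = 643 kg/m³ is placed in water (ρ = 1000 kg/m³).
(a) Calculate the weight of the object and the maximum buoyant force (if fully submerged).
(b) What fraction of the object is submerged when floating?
(a) W=rho_obj*g*V=643*9.81*0.049=309.1 N; F_B(max)=rho*g*V=1000*9.81*0.049=480.7 N
(b) Floating fraction=rho_obj/rho=643/1000=0.643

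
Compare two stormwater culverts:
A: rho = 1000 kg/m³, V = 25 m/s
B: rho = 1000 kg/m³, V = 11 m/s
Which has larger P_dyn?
P_dyn(A) = 312.5 kPa, P_dyn(B) = 60.5 kPa. Answer: A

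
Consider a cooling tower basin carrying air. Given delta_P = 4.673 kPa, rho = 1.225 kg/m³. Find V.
Formula: V = \sqrt{\frac{2 \Delta P}{\rho}}
V = √(2·(4.673·1000)/1.225) = 87.35 m/s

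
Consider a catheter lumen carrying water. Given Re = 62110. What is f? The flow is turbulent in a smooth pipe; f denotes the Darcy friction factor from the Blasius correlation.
Formula: f = \frac{0.316}{Re^{0.25}}
f = 0.316/62110^0.25 = 0.02002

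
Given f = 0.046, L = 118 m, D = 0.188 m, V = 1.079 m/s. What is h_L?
Formula: h_L = f \frac{L}{D} \frac{V^2}{2g}
h_L = 0.046·(118/0.188)·1.079²/(2·9.81) = 1.713 m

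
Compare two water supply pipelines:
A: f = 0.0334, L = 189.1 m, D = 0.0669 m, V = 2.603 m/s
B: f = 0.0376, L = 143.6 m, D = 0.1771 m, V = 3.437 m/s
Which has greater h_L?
h_L(A) = 32.6 m, h_L(B) = 18.36 m. Answer: A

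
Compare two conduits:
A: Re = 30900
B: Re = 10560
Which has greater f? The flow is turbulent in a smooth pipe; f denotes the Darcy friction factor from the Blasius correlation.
f(A) = 0.02383, f(B) = 0.03117. Answer: B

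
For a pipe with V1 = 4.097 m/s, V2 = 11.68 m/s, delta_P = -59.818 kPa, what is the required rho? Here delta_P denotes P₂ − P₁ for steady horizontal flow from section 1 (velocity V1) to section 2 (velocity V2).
Formula: \Delta P = \frac{1}{2} \rho (V_1^2 - V_2^2)
Substituting knowns: -59.818 = 0.5·rho·(4.097² − 11.68²)/1000
Solving for rho: rho = 2·(-59.818·1000)/(4.097² − 11.68²) = 1000 kg/m³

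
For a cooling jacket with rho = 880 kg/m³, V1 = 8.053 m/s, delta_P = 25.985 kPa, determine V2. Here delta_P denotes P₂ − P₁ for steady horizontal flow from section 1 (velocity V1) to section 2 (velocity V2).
Formula: \Delta P = \frac{1}{2} \rho (V_1^2 - V_2^2)
Substituting knowns: 25.985 = 0.5·880·(8.053² − V2²)/1000
Solving for V2: V2 = √(8.053² − 2·(25.985·1000)/880) = 2.407 m/s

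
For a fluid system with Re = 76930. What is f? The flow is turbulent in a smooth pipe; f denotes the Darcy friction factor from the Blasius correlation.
Formula: f = \frac{0.316}{Re^{0.25}}
f = 0.316/76930^0.25 = 0.01897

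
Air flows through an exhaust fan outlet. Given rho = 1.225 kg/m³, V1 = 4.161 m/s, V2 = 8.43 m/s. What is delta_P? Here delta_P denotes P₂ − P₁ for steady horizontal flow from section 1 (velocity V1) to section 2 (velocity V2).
Formula: \Delta P = \frac{1}{2} \rho (V_1^2 - V_2^2)
delta_P = 0.5·1.225·(4.161² − 8.43²)/1000 = -0.03292 kPa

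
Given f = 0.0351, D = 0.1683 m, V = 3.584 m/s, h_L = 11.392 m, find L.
Formula: h_L = f \frac{L}{D} \frac{V^2}{2g}
Substituting knowns: 11.392 = 0.0351·(L/0.1683)·3.584²/(2·9.81)
Solving for L: L = 11.392·2·9.81·0.1683/(0.0351·3.584²) = 83.43 m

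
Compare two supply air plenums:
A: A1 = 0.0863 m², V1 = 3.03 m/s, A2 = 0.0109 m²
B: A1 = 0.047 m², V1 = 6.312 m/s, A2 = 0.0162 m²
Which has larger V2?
V2(A) = 23.99 m/s, V2(B) = 18.31 m/s. Answer: A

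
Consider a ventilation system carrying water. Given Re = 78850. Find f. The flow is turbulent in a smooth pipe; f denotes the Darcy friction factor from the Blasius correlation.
Formula: f = \frac{0.316}{Re^{0.25}}
f = 0.316/78850^0.25 = 0.01886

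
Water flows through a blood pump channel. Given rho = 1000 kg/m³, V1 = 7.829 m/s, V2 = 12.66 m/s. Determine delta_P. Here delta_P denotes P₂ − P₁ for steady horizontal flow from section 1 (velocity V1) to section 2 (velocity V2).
Formula: \Delta P = \frac{1}{2} \rho (V_1^2 - V_2^2)
delta_P = 0.5·1000·(7.829² − 12.66²)/1000 = -49.49 kPa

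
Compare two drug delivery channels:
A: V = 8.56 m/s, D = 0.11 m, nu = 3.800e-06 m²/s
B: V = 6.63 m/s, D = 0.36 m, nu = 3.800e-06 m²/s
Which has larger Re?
Re(A) = 247789, Re(B) = 628105. Answer: B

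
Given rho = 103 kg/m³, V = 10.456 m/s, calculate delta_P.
Formula: V = \sqrt{\frac{2 \Delta P}{\rho}}
Substituting knowns: 10.456 = √(2·(delta_P·1000)/103)
Solving for delta_P: delta_P = 10.456²·103/2/1000 = 5.63 kPa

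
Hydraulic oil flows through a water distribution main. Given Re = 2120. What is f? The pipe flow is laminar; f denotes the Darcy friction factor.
Formula: f = \frac{64}{Re}
f = 64/2120 = 0.03019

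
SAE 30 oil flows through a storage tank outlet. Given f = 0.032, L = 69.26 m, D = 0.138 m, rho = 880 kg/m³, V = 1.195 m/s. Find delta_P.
Formula: \Delta P = f \frac{L}{D} \frac{\rho V^2}{2}
delta_P = 0.032·(69.26/0.138)·0.5·880·1.195²/1000 = 10.09 kPa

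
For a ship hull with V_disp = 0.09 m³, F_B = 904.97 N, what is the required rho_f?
Formula: F_B = \rho_f g V_{disp}
Substituting knowns: 904.97 = rho_f·9.81·0.09
Solving for rho_f: rho_f = 904.97/(9.81·0.09) = 1025 kg/m³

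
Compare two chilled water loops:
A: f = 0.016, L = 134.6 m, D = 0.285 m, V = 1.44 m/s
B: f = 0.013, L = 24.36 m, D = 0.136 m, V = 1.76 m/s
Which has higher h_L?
h_L(A) = 0.7986 m, h_L(B) = 0.3676 m. Answer: A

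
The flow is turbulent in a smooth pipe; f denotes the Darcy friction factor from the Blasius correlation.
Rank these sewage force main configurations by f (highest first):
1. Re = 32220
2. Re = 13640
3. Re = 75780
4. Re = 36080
Case 1: f = 0.02359
Case 2: f = 0.02924
Case 3: f = 0.01905
Case 4: f = 0.02293
Ranking (highest first): 2, 1, 4, 3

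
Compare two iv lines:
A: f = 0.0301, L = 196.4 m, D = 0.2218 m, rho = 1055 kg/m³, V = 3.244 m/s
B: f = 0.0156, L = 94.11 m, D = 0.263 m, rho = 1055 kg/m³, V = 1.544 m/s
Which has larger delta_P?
delta_P(A) = 148 kPa, delta_P(B) = 7.02 kPa. Answer: A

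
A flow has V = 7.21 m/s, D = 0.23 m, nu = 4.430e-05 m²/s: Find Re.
Formula: Re = \frac{V D}{\nu}
Re = 7.21·0.23/4.430e-05 = 37433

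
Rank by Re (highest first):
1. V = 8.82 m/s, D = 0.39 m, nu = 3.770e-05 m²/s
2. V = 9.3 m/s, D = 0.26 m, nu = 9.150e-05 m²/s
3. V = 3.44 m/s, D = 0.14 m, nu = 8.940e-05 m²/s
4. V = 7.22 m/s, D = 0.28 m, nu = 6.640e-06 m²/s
Case 1: Re = 91241
Case 2: Re = 26426
Case 3: Re = 5387
Case 4: Re = 304458
Ranking (highest first): 4, 1, 2, 3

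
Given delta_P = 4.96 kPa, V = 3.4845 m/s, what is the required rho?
Formula: V = \sqrt{\frac{2 \Delta P}{\rho}}
Substituting knowns: 3.4845 = √(2·(4.96·1000)/rho)
Solving for rho: rho = 2·(4.96·1000)/3.4845² = 817 kg/m³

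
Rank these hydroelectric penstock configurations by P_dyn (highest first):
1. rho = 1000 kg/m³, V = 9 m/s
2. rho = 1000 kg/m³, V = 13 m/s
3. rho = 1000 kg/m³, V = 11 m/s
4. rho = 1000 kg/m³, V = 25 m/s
Case 1: P_dyn = 40.5 kPa
Case 2: P_dyn = 84.5 kPa
Case 3: P_dyn = 60.5 kPa
Case 4: P_dyn = 312.5 kPa
Ranking (highest first): 4, 2, 3, 1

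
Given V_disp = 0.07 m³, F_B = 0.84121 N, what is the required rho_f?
Formula: F_B = \rho_f g V_{disp}
Substituting knowns: 0.84121 = rho_f·9.81·0.07
Solving for rho_f: rho_f = 0.84121/(9.81·0.07) = 1.225 kg/m³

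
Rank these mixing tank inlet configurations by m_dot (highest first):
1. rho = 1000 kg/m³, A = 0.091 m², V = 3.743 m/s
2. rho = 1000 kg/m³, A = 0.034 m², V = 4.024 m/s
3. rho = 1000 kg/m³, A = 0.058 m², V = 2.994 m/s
Case 1: m_dot = 340.6 kg/s
Case 2: m_dot = 136.8 kg/s
Case 3: m_dot = 173.7 kg/s
Ranking (highest first): 1, 3, 2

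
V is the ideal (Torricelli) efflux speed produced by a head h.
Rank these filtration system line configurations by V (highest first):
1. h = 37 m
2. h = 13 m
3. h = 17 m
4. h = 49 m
Case 1: V = 26.94 m/s
Case 2: V = 15.97 m/s
Case 3: V = 18.26 m/s
Case 4: V = 31.01 m/s
Ranking (highest first): 4, 1, 3, 2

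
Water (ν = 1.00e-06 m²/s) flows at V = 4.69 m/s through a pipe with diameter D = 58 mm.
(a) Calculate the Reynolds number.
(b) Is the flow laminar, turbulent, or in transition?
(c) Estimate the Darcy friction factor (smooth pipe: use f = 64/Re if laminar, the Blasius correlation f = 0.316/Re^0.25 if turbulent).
(a) Re = V·D/ν = 4.69·0.058/1.00e-06 = 272020
(b) Flow regime: turbulent (Re > 4000)
(c) Friction factor: f = 0.316/Re^0.25 = 0.316/272020^0.25 = 0.01384 (Blasius is strictly valid for Re ≲ 1e5; used here as the smooth-pipe estimate the problem specifies)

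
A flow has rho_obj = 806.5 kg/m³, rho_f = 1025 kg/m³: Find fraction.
Formula: f_{sub} = \frac{\rho_{obj}}{\rho_f}
fraction = 806.5/1025 = 0.7868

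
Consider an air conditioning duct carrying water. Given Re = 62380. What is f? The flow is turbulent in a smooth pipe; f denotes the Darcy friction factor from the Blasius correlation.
Formula: f = \frac{0.316}{Re^{0.25}}
f = 0.316/62380^0.25 = 0.02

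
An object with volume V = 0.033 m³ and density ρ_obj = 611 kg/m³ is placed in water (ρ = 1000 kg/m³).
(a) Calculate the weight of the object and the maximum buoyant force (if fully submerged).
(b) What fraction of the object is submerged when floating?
(a) W=rho_obj*g*V=611*9.81*0.033=197.8 N; F_B(max)=rho*g*V=1000*9.81*0.033=323.7 N
(b) Floating fraction=rho_obj/rho=611/1000=0.611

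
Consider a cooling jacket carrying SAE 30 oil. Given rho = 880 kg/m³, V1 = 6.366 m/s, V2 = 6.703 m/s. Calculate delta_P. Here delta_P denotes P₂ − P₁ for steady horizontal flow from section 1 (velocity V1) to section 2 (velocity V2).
Formula: \Delta P = \frac{1}{2} \rho (V_1^2 - V_2^2)
delta_P = 0.5·880·(6.366² − 6.703²)/1000 = -1.938 kPa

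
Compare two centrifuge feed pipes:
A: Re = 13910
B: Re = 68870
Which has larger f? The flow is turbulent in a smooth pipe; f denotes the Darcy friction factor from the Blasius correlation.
f(A) = 0.0291, f(B) = 0.01951. Answer: A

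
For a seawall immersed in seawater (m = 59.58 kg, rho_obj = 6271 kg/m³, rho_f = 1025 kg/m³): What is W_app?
Formula: W_{app} = mg\left(1 - \frac{\rho_f}{\rho_{obj}}\right)
W_app = 59.58·9.81·(1 − 1025/6271) = 488.9 N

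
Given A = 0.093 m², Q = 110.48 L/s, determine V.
Formula: Q = A V
Substituting knowns: 110.48 = 0.093·V·1000
Solving for V: V = (110.48/1000)/0.093 = 1.188 m/s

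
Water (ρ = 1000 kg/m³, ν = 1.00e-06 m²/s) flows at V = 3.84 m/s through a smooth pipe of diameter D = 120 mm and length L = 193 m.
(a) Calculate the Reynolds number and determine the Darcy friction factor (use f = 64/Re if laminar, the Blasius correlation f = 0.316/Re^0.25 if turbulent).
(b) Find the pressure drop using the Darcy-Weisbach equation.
(a) Re = V·D/ν = 3.84·0.12/1.00e-06 = 460800 → turbulent (Re > 4000); f = 0.316/Re^0.25 = 0.316/460800^0.25 = 0.012129 (Blasius is strictly valid for Re ≲ 1e5; used here as the smooth-pipe estimate the problem specifies)
(b) Darcy-Weisbach: ΔP = f·(L/D)·½ρV²/1000 = 0.012129·(193/0.120)·½·1000·3.84²/1000 = 143.8 kPa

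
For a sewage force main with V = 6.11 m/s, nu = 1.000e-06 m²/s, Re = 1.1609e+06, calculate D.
Formula: Re = \frac{V D}{\nu}
Substituting knowns: 1.1609e+06 = 6.11·D/1.000e-06
Solving for D: D = 1.1609e+06·1.000e-06/6.11 = 0.19 m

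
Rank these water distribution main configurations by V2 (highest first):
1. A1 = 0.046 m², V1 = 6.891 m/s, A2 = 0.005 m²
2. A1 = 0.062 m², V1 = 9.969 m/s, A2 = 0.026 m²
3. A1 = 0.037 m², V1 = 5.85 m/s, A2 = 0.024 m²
Case 1: V2 = 63.4 m/s
Case 2: V2 = 23.77 m/s
Case 3: V2 = 9.019 m/s
Ranking (highest first): 1, 2, 3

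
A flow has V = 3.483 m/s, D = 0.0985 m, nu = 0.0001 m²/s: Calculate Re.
Formula: Re = \frac{V D}{\nu}
Re = 3.483·0.0985/0.0001 = 3431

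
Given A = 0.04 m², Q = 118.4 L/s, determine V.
Formula: Q = A V
Substituting knowns: 118.4 = 0.04·V·1000
Solving for V: V = (118.4/1000)/0.04 = 2.96 m/s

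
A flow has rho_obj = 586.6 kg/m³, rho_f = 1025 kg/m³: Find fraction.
Formula: f_{sub} = \frac{\rho_{obj}}{\rho_f}
fraction = 586.6/1025 = 0.5723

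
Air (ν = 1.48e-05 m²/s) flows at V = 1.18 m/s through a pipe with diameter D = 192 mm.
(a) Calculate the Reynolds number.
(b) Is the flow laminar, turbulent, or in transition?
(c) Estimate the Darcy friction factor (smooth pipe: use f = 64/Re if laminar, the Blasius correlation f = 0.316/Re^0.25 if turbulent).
(a) Re = V·D/ν = 1.18·0.192/1.48e-05 = 15308
(b) Flow regime: turbulent (Re > 4000)
(c) Friction factor: f = 0.316/Re^0.25 = 0.316/15308^0.25 = 0.02841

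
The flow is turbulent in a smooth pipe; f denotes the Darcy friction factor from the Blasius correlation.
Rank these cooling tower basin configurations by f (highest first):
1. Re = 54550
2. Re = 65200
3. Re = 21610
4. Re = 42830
Case 1: f = 0.02068
Case 2: f = 0.01978
Case 3: f = 0.02606
Case 4: f = 0.02197
Ranking (highest first): 3, 4, 1, 2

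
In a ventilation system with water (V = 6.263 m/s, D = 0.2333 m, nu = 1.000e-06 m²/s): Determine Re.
Formula: Re = \frac{V D}{\nu}
Re = 6.263·0.2333/1.000e-06 = 1.461e+06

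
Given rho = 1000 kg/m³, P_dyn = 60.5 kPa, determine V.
Formula: P_{dyn} = \frac{1}{2} \rho V^2
Substituting knowns: 60.5 = 0.5·1000·V²/1000
Solving for V: V = √(2·(60.5·1000)/1000) = 11 m/s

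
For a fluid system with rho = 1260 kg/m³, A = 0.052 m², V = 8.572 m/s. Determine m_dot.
Formula: \dot{m} = \rho A V
m_dot = 1260·0.052·8.572 = 561.6 kg/s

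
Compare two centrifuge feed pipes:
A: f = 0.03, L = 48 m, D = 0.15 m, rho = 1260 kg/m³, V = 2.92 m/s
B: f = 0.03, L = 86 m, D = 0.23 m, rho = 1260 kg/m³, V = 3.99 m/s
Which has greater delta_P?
delta_P(A) = 51.57 kPa, delta_P(B) = 112.5 kPa. Answer: B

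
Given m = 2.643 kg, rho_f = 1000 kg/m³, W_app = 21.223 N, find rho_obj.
Formula: W_{app} = mg\left(1 - \frac{\rho_f}{\rho_{obj}}\right)
Substituting knowns: 21.223 = 2.643·9.81·(1 − 1000/rho_obj)
Solving for rho_obj: rho_obj = 1000/(1 − 21.223/(2.643·9.81)) = 5511 kg/m³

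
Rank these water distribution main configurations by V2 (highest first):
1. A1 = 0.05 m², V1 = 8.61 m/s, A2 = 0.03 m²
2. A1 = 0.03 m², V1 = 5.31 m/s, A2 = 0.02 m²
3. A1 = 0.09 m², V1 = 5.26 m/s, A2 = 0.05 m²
Case 1: V2 = 14.35 m/s
Case 2: V2 = 7.965 m/s
Case 3: V2 = 9.468 m/s
Ranking (highest first): 1, 3, 2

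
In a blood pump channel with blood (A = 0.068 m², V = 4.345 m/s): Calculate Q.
Formula: Q = A V
Q = 0.068·4.345·1000 = 295.5 L/s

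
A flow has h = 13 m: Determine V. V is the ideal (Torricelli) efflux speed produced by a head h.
Formula: V = \sqrt{2 g h}
V = √(2·9.81·13) = 15.97 m/s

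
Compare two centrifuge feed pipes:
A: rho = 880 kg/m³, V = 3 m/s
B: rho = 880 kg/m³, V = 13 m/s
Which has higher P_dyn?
P_dyn(A) = 3.96 kPa, P_dyn(B) = 74.36 kPa. Answer: B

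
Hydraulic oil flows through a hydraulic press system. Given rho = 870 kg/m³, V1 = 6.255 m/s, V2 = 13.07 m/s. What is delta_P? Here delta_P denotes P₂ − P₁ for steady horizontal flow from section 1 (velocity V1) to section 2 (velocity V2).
Formula: \Delta P = \frac{1}{2} \rho (V_1^2 - V_2^2)
delta_P = 0.5·870·(6.255² − 13.07²)/1000 = -57.29 kPa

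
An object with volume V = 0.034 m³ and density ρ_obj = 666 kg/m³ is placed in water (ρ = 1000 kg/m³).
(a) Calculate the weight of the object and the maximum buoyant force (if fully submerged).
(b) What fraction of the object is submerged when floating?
(a) W=rho_obj*g*V=666*9.81*0.034=222.1 N; F_B(max)=rho*g*V=1000*9.81*0.034=333.5 N
(b) Floating fraction=rho_obj/rho=666/1000=0.666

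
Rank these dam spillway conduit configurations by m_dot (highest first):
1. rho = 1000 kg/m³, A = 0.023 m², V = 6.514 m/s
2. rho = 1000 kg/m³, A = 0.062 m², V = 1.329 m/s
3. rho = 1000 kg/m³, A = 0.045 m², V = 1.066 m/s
Case 1: m_dot = 149.8 kg/s
Case 2: m_dot = 82.4 kg/s
Case 3: m_dot = 47.97 kg/s
Ranking (highest first): 1, 2, 3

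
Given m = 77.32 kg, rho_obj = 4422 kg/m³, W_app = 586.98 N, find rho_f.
Formula: W_{app} = mg\left(1 - \frac{\rho_f}{\rho_{obj}}\right)
Substituting knowns: 586.98 = 77.32·9.81·(1 − rho_f/4422)
Solving for rho_f: rho_f = 4422·(1 − 586.98/(77.32·9.81)) = 1000 kg/m³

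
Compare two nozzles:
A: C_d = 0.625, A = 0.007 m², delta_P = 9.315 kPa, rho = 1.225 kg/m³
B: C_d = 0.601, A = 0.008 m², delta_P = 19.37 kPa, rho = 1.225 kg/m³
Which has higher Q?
Q(A) = 539.5 L/s, Q(B) = 855 L/s. Answer: B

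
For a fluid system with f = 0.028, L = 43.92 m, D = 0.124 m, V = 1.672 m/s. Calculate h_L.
Formula: h_L = f \frac{L}{D} \frac{V^2}{2g}
h_L = 0.028·(43.92/0.124)·1.672²/(2·9.81) = 1.413 m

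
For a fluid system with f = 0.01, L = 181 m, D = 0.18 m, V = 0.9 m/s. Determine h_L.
Formula: h_L = f \frac{L}{D} \frac{V^2}{2g}
h_L = 0.01·(181/0.18)·0.9²/(2·9.81) = 0.4151 m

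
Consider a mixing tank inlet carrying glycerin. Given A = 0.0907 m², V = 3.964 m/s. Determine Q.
Formula: Q = A V
Q = 0.0907·3.964·1000 = 359.5 L/s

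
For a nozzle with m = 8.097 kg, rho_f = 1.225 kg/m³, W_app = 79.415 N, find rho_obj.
Formula: W_{app} = mg\left(1 - \frac{\rho_f}{\rho_{obj}}\right)
Substituting knowns: 79.415 = 8.097·9.81·(1 − 1.225/rho_obj)
Solving for rho_obj: rho_obj = 1.225/(1 − 79.415/(8.097·9.81)) = 5872 kg/m³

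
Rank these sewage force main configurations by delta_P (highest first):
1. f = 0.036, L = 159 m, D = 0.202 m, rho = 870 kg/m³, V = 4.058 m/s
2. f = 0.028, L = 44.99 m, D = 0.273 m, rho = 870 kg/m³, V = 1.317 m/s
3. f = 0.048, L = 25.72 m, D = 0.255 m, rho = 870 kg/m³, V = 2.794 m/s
Case 1: delta_P = 203 kPa
Case 2: delta_P = 3.482 kPa
Case 3: delta_P = 16.44 kPa
Ranking (highest first): 1, 3, 2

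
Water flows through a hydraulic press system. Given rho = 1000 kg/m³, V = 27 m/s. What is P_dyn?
Formula: P_{dyn} = \frac{1}{2} \rho V^2
P_dyn = 0.5·1000·27²/1000 = 364.5 kPa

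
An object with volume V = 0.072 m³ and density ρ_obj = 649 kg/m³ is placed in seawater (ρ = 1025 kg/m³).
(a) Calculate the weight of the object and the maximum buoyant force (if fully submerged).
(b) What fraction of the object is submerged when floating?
(a) W=rho_obj*g*V=649*9.81*0.072=458.4 N; F_B(max)=rho*g*V=1025*9.81*0.072=724.0 N
(b) Floating fraction=rho_obj/rho=649/1025=0.633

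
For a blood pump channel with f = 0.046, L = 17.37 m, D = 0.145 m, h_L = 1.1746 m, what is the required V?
Formula: h_L = f \frac{L}{D} \frac{V^2}{2g}
Substituting knowns: 1.1746 = 0.046·(17.37/0.145)·V²/(2·9.81)
Solving for V: V = √(1.1746·2·9.81/(0.046·(17.37/0.145))) = 2.045 m/s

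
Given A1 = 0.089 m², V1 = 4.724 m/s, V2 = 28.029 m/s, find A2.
Formula: V_2 = \frac{A_1 V_1}{A_2}
Substituting knowns: 28.029 = 0.089·4.724/A2
Solving for A2: A2 = 0.089·4.724/28.029 = 0.015 m²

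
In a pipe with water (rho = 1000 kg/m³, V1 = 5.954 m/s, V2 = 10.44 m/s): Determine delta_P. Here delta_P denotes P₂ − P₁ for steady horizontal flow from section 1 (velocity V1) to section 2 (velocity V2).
Formula: \Delta P = \frac{1}{2} \rho (V_1^2 - V_2^2)
delta_P = 0.5·1000·(5.954² − 10.44²)/1000 = -36.77 kPa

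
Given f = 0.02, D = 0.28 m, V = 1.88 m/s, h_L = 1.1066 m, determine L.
Formula: h_L = f \frac{L}{D} \frac{V^2}{2g}
Substituting knowns: 1.1066 = 0.02·(L/0.28)·1.88²/(2·9.81)
Solving for L: L = 1.1066·2·9.81·0.28/(0.02·1.88²) = 86 m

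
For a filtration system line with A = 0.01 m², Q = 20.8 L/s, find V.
Formula: Q = A V
Substituting knowns: 20.8 = 0.01·V·1000
Solving for V: V = (20.8/1000)/0.01 = 2.08 m/s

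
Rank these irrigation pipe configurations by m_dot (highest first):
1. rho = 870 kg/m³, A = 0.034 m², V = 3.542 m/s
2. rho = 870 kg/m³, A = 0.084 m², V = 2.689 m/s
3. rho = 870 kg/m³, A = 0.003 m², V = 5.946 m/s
Case 1: m_dot = 104.8 kg/s
Case 2: m_dot = 196.5 kg/s
Case 3: m_dot = 15.52 kg/s
Ranking (highest first): 2, 1, 3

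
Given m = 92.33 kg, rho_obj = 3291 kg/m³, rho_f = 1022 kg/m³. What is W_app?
Formula: W_{app} = mg\left(1 - \frac{\rho_f}{\rho_{obj}}\right)
W_app = 92.33·9.81·(1 − 1022/3291) = 624.5 N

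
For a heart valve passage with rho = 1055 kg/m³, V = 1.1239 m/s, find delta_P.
Formula: V = \sqrt{\frac{2 \Delta P}{\rho}}
Substituting knowns: 1.1239 = √(2·(delta_P·1000)/1055)
Solving for delta_P: delta_P = 1.1239²·1055/2/1000 = 0.6663 kPa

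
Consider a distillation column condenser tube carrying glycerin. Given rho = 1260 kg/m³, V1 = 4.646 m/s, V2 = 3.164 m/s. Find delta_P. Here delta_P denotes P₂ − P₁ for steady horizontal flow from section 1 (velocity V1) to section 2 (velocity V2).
Formula: \Delta P = \frac{1}{2} \rho (V_1^2 - V_2^2)
delta_P = 0.5·1260·(4.646² − 3.164²)/1000 = 7.292 kPa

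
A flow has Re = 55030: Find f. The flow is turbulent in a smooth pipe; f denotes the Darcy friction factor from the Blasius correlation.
Formula: f = \frac{0.316}{Re^{0.25}}
f = 0.316/55030^0.25 = 0.02063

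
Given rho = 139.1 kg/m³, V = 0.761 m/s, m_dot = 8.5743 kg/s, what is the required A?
Formula: \dot{m} = \rho A V
Substituting knowns: 8.5743 = 139.1·A·0.761
Solving for A: A = 8.5743/(139.1·0.761) = 0.081 m²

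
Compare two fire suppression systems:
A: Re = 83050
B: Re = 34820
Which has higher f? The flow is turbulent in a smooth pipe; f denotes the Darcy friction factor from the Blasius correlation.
f(A) = 0.01861, f(B) = 0.02313. Answer: B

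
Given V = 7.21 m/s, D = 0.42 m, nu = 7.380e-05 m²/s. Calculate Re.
Formula: Re = \frac{V D}{\nu}
Re = 7.21·0.42/7.380e-05 = 41033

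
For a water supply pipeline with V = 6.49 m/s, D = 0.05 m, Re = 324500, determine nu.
Formula: Re = \frac{V D}{\nu}
Substituting knowns: 324500 = 6.49·0.05/nu
Solving for nu: nu = 6.49·0.05/324500 = 1.000e-06 m²/s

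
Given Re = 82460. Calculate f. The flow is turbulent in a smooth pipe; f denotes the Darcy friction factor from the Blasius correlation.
Formula: f = \frac{0.316}{Re^{0.25}}
f = 0.316/82460^0.25 = 0.01865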